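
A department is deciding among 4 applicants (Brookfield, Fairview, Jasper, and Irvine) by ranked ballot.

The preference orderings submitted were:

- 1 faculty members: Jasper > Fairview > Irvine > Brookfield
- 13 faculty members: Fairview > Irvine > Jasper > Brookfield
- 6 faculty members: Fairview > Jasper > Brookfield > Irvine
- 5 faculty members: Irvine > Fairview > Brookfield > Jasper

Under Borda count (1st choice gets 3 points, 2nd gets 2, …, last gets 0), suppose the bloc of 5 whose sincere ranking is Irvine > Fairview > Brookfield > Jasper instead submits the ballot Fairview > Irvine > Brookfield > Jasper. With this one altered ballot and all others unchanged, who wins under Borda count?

Fairview

Borda totals with the altered ballot: Brookfield 11, Fairview 74, Jasper 28, Irvine 37.
The winner is unchanged: still Fairview.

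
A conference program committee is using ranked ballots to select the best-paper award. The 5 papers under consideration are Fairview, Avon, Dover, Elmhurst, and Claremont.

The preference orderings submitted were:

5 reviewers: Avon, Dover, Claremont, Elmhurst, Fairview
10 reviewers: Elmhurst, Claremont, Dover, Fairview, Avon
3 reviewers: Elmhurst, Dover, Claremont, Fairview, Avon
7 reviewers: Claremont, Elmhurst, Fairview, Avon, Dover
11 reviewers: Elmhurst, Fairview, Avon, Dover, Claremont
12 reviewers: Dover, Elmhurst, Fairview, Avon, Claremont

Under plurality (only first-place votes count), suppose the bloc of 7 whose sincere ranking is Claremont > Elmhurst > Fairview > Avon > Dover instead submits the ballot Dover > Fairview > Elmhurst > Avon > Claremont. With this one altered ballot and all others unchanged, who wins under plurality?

Elmhurst

First-place totals with the altered ballot: Fairview 0, Avon 5, Dover 19, Elmhurst 24, Claremont 0.
The winner is unchanged: still Elmhurst.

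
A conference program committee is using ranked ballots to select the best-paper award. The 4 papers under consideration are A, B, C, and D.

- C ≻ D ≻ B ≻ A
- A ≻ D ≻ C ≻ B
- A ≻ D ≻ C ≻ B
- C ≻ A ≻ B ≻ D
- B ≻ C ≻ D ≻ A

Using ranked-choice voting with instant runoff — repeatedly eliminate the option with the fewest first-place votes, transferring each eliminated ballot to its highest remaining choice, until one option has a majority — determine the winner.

C

Round 1: A 2, C 2, B 1, D 0. D has the fewest and is eliminated.
Round 2: A 2, C 2, B 1. B has the fewest and is eliminated.
Round 3: C 3, A 2. C has a majority.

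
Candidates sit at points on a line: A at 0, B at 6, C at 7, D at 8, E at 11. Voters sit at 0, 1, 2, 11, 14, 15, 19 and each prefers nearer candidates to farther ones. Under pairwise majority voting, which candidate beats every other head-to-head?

With single-peaked preferences on a line, the Condorcet winner is the candidate closest to the median voter.
The median voter (position 11) is closest to E at 11.
Check: E vs B — voters closer to E: 4 of 7.

E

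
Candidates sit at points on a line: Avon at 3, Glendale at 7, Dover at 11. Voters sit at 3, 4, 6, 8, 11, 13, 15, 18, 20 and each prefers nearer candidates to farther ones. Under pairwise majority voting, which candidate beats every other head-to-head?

Dover

With single-peaked preferences on a line, the Condorcet winner is the candidate closest to the median voter.
The median voter (position 11) is closest to Dover at 11.
Check: Dover vs Glendale — voters closer to Dover: 5 of 9.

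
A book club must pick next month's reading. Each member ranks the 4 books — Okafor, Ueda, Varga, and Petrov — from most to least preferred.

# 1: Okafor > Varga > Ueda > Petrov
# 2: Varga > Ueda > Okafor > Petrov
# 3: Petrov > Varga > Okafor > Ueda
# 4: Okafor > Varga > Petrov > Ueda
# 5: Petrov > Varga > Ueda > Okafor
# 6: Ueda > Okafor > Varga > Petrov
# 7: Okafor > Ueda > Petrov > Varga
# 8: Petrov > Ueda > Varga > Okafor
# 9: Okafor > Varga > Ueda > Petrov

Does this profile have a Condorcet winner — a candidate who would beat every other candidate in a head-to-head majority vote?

Head-to-head results (9 voters total):
Okafor vs Ueda: Okafor wins 5–4.
Okafor vs Varga: Okafor wins 5–4.
Okafor vs Petrov: Okafor wins 6–3.
Ueda vs Varga: Varga wins 6–3.
Ueda vs Petrov: Ueda wins 5–4.
Varga vs Petrov: Varga wins 5–4.
Okafor beats each rival — Ueda (5–4), Varga (5–4), Petrov (6–3) — so Okafor is the Condorcet winner.

Yes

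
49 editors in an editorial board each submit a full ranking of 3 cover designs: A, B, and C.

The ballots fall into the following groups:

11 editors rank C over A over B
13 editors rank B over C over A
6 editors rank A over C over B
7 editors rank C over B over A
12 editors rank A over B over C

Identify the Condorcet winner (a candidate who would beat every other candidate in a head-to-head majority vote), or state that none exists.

Head-to-head results (49 voters total):
A vs B: A wins 29–20.
A vs C: C wins 31–18.
B vs C: B wins 25–24.
No candidate beats all others: A beats B beats C beats A, a majority cycle.

None — there is no Condorcet winner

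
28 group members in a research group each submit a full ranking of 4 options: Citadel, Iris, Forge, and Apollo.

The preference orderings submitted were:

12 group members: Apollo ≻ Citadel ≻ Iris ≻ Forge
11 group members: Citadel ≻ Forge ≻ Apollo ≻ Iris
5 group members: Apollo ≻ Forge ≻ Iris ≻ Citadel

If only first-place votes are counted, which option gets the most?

First-place vote totals:
  Citadel: 11
  Iris: 0
  Forge: 0
  Apollo: 17
Apollo has the most first-place votes.

Apollo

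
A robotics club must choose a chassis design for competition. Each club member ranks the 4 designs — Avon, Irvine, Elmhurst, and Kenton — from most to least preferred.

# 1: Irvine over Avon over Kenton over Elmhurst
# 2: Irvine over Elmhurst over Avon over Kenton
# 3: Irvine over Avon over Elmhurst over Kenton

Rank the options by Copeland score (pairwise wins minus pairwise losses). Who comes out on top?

Irvine

Pairwise results:
  Avon vs Irvine: Irvine wins 3–0.
  Avon vs Elmhurst: Avon wins 2–1.
  Avon vs Kenton: Avon wins 3–0.
  Irvine vs Elmhurst: Irvine wins 3–0.
  Irvine vs Kenton: Irvine wins 3–0.
  Elmhurst vs Kenton: Elmhurst wins 2–1.
Copeland scores (wins − losses):
  Avon: 2 − 1 = 1
  Irvine: 3 − 0 = 3
  Elmhurst: 1 − 2 = -1
  Kenton: 0 − 3 = -3
Irvine has the best Copeland score.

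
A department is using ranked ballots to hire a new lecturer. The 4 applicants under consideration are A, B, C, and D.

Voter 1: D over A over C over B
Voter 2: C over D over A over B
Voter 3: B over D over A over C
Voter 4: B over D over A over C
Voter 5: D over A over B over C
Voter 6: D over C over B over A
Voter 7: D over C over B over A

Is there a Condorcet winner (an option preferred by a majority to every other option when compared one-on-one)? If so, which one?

Head-to-head results (7 voters total):
A vs B: B wins 4–3.
A vs C: A wins 4–3.
A vs D: D wins 7–0.
B vs C: C wins 4–3.
B vs D: D wins 5–2.
C vs D: D wins 6–1.
D beats each rival — A (7–0), B (5–2), C (6–1) — so D is the Condorcet winner.

D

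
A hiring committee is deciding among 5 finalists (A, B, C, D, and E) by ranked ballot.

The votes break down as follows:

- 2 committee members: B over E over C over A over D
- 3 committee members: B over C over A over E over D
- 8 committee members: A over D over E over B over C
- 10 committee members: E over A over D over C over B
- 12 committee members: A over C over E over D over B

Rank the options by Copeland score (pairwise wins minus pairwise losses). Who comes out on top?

A

Pairwise results:
  A vs B: A wins 30–5.
  A vs C: A wins 30–5.
  A vs D: A wins 35–0.
  A vs E: A wins 23–12.
  B vs C: C wins 22–13.
  B vs D: D wins 30–5.
  B vs E: E wins 30–5.
  C vs D: D wins 18–17.
  C vs E: E wins 20–15.
  D vs E: E wins 27–8.
Copeland scores (wins − losses):
  A: 4 − 0 = 4
  B: 0 − 4 = -4
  C: 1 − 3 = -2
  D: 2 − 2 = 0
  E: 3 − 1 = 2
A has the best Copeland score.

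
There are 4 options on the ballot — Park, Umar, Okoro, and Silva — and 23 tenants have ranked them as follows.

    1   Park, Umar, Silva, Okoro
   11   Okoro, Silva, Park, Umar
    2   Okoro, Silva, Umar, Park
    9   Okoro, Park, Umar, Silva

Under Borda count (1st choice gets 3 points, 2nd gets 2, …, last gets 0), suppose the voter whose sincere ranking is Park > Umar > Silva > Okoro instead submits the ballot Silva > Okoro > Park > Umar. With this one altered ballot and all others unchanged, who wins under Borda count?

Borda totals with the altered ballot: Park 30, Umar 11, Okoro 68, Silva 29.
The winner is unchanged: still Okoro.

Okoro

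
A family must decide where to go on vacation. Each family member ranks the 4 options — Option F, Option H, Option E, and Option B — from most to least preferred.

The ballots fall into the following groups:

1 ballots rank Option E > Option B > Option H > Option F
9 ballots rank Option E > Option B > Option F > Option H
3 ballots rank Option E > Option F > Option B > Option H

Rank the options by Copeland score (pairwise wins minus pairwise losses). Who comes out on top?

Pairwise results:
  Option F vs Option H: Option F wins 12–1.
  Option F vs Option E: Option E wins 13–0.
  Option F vs Option B: Option B wins 10–3.
  Option H vs Option E: Option E wins 13–0.
  Option H vs Option B: Option B wins 13–0.
  Option E vs Option B: Option E wins 13–0.
Copeland scores (wins − losses):
  Option F: 1 − 2 = -1
  Option H: 0 − 3 = -3
  Option E: 3 − 0 = 3
  Option B: 2 − 1 = 1
Option E has the best Copeland score.

Option E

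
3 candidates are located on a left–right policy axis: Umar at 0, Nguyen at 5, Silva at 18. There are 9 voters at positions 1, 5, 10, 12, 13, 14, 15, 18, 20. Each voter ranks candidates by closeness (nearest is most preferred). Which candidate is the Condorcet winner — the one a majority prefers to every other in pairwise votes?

Silva

With single-peaked preferences on a line, the Condorcet winner is the candidate closest to the median voter.
The median voter (position 13) is closest to Silva at 18.
Check: Silva vs Nguyen — voters closer to Silva: 6 of 9.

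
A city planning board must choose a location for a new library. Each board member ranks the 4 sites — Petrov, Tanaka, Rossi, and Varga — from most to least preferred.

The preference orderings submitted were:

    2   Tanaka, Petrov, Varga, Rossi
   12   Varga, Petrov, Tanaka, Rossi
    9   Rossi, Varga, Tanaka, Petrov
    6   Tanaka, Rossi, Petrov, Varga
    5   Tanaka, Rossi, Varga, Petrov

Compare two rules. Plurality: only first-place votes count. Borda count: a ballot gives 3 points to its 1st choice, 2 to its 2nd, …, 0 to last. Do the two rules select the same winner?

Plurality first-place counts: Petrov 0, Tanaka 13, Rossi 9, Varga 12 → Tanaka.
Borda totals: Petrov 34, Tanaka 60, Rossi 49, Varga 61 → Varga.
The two rules disagree: plurality picks Tanaka, Borda picks Varga.

No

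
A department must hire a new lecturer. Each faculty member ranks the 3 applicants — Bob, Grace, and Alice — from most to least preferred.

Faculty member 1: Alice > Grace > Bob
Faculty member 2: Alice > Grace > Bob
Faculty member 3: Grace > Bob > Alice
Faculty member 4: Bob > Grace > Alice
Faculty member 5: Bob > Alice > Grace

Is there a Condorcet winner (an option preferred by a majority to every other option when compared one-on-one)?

Head-to-head results (5 voters total):
Bob vs Grace: Grace wins 3–2.
Bob vs Alice: Bob wins 3–2.
Grace vs Alice: Alice wins 3–2.
No candidate beats all others: Bob beats Alice beats Grace beats Bob, a majority cycle.

No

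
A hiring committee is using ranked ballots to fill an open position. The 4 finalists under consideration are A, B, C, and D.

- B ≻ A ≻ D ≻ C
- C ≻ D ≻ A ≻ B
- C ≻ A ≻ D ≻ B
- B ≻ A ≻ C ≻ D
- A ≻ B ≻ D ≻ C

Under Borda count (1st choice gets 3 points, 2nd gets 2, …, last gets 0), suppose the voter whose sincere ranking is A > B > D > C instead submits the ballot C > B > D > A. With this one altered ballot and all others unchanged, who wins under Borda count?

C

Borda totals with the altered ballot: A 7, B 8, C 10, D 5.
The switch changes the winner from A to C.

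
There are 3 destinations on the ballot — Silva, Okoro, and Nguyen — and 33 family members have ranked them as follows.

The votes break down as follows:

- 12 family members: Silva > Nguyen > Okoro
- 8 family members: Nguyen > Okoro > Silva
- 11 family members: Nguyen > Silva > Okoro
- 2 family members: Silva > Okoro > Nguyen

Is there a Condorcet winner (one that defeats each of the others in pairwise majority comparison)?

Yes

Head-to-head results (33 voters total):
Silva vs Okoro: Silva wins 25–8.
Silva vs Nguyen: Nguyen wins 19–14.
Okoro vs Nguyen: Nguyen wins 31–2.
Nguyen beats each rival — Silva (19–14), Okoro (31–2) — so Nguyen is the Condorcet winner.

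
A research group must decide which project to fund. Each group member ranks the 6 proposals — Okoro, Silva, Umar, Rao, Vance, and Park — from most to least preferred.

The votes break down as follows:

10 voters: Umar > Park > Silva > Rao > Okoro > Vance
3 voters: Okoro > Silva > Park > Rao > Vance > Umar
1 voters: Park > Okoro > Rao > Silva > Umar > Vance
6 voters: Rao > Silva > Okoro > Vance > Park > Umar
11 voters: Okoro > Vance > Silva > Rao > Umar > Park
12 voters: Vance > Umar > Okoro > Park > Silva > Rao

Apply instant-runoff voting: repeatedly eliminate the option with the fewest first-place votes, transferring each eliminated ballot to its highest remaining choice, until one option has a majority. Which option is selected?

Round 1: Okoro 14, Vance 12, Umar 10, Rao 6, Park 1, Silva 0. Silva has the fewest and is eliminated.
Round 2: Okoro 14, Vance 12, Umar 10, Rao 6, Park 1. Park has the fewest and is eliminated.
Round 3: Okoro 15, Vance 12, Umar 10, Rao 6. Rao has the fewest and is eliminated.
Round 4: Okoro 21, Vance 12, Umar 10. Umar has the fewest and is eliminated.
Round 5: Okoro 31, Vance 12. Okoro has a majority.

Okoro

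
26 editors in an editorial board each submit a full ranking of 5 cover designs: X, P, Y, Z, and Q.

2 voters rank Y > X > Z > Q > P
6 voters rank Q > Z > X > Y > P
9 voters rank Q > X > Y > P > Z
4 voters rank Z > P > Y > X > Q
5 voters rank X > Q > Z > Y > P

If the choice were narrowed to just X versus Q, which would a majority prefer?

Ballots ranking X above Q: 2+4+5 = 11.
Ballots ranking Q above X: 6+9 = 15.
Q wins the head-to-head, 15–11.

Q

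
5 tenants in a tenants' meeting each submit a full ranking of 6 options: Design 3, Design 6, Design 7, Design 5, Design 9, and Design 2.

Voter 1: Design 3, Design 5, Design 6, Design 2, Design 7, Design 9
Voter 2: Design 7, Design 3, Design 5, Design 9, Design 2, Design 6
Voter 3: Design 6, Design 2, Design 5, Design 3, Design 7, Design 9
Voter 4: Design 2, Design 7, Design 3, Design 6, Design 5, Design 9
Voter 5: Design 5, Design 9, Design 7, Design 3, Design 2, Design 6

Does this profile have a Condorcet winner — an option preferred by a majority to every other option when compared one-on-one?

No

Head-to-head results (5 voters total):
Design 3 vs Design 6: Design 3 wins 4–1.
Design 3 vs Design 7: Design 7 wins 3–2.
Design 3 vs Design 5: Design 3 wins 3–2.
Design 3 vs Design 9: Design 3 wins 4–1.
Design 3 vs Design 2: Design 3 wins 3–2.
Design 6 vs Design 7: Design 7 wins 3–2.
Design 6 vs Design 5: Design 5 wins 3–2.
Design 6 vs Design 9: Design 6 wins 3–2.
Design 6 vs Design 2: Design 2 wins 3–2.
Design 7 vs Design 5: Design 5 wins 3–2.
Design 7 vs Design 9: Design 7 wins 4–1.
Design 7 vs Design 2: Design 2 wins 3–2.
Design 5 vs Design 9: Design 5 wins 5–0.
Design 5 vs Design 2: Design 5 wins 3–2.
Design 9 vs Design 2: Design 2 wins 3–2.
No candidate beats all others: Design 3 beats Design 5 beats Design 7 beats Design 3, a majority cycle.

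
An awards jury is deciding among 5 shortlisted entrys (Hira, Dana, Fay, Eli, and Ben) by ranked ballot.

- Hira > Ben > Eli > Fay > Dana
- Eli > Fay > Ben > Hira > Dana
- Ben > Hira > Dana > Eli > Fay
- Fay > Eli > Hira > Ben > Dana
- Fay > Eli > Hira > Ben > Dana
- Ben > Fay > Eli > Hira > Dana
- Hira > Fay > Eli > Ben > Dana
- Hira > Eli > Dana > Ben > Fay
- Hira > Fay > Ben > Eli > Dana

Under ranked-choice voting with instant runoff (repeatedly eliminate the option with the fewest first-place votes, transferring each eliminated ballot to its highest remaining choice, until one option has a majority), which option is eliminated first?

Round 1: Hira 4, Fay 2, Ben 2, Eli 1, Dana 0. Dana has the fewest and is eliminated.
Round 2: Hira 4, Fay 2, Ben 2, Eli 1. Eli has the fewest and is eliminated.
Round 3: Hira 4, Fay 3, Ben 2. Ben has the fewest and is eliminated.
Round 4: Hira 5, Fay 4. Hira has a majority.

Dana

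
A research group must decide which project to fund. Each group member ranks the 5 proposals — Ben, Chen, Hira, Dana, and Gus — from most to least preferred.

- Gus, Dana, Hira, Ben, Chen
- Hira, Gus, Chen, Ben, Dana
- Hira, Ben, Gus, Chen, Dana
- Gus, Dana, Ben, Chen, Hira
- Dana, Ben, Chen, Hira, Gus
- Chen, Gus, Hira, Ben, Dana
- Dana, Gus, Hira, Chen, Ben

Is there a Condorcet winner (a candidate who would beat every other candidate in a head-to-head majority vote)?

Yes

Head-to-head results (7 voters total):
Ben vs Chen: Ben wins 4–3.
Ben vs Hira: Hira wins 5–2.
Ben vs Dana: Dana wins 4–3.
Ben vs Gus: Gus wins 5–2.
Chen vs Hira: Hira wins 4–3.
Chen vs Dana: Dana wins 4–3.
Chen vs Gus: Gus wins 5–2.
Hira vs Dana: Dana wins 4–3.
Hira vs Gus: Gus wins 4–3.
Dana vs Gus: Gus wins 5–2.
Gus beats each rival — Ben (5–2), Chen (5–2), Hira (4–3), Dana (5–2) — so Gus is the Condorcet winner.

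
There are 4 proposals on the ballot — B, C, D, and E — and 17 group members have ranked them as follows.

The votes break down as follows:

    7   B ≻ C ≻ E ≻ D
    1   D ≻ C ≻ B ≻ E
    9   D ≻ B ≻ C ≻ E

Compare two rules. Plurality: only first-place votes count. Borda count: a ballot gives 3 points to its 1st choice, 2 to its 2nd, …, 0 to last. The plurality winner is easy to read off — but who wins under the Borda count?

B

Plurality first-place counts: B 7, C 0, D 10, E 0 → D.
Borda totals: B 40, C 25, D 30, E 7 → B.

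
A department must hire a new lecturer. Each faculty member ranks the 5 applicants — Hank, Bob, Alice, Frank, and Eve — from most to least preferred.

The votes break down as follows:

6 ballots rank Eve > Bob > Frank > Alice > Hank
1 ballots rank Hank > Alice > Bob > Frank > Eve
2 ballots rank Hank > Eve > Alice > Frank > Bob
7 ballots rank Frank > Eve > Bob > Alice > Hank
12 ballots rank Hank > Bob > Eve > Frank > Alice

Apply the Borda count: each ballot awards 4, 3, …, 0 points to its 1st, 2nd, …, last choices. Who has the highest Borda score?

Borda scores:
  Hank: 6·0 + 4 + 2·4 + 7·0 + 12·4 = 60
  Bob: 6·3 + 2 + 2·0 + 7·2 + 12·3 = 70
  Alice: 6·1 + 3 + 2·2 + 7·1 + 12·0 = 20
  Frank: 6·2 + 1 + 2·1 + 7·4 + 12·1 = 55
  Eve: 6·4 + 0 + 2·3 + 7·3 + 12·2 = 75
Eve has the highest total.

Eve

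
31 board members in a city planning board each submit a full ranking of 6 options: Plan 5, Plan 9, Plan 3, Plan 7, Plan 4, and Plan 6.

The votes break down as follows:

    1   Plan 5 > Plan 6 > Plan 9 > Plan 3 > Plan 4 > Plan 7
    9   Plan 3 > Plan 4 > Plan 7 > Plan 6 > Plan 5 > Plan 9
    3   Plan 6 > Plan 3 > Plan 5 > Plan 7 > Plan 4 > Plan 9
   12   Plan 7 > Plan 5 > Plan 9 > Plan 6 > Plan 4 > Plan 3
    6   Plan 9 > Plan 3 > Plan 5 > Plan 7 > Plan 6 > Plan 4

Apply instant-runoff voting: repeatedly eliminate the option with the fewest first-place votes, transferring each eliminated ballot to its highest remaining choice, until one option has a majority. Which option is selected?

Round 1: Plan 7 12, Plan 3 9, Plan 9 6, Plan 6 3, Plan 5 1, Plan 4 0. Plan 4 has the fewest and is eliminated.
Round 2: Plan 7 12, Plan 3 9, Plan 9 6, Plan 6 3, Plan 5 1. Plan 5 has the fewest and is eliminated.
Round 3: Plan 7 12, Plan 3 9, Plan 9 6, Plan 6 4. Plan 6 has the fewest and is eliminated.
Round 4: Plan 3 12, Plan 7 12, Plan 9 7. Plan 9 has the fewest and is eliminated.
Round 5: Plan 3 19, Plan 7 12. Plan 3 has a majority.

Plan 3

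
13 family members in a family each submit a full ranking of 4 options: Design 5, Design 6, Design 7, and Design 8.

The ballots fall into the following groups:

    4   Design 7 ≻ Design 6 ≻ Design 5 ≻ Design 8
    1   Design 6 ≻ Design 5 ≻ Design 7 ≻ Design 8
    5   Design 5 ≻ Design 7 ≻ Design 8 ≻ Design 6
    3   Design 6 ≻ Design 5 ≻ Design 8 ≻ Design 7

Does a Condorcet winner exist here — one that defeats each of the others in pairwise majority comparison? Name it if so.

Head-to-head results (13 voters total):
Design 5 vs Design 6: Design 6 wins 8–5.
Design 5 vs Design 7: Design 5 wins 9–4.
Design 5 vs Design 8: Design 5 wins 13–0.
Design 6 vs Design 7: Design 7 wins 9–4.
Design 6 vs Design 8: Design 6 wins 8–5.
Design 7 vs Design 8: Design 7 wins 10–3.
No candidate beats all others: Design 5 beats Design 7 beats Design 6 beats Design 5, a majority cycle.

There is no Condorcet winner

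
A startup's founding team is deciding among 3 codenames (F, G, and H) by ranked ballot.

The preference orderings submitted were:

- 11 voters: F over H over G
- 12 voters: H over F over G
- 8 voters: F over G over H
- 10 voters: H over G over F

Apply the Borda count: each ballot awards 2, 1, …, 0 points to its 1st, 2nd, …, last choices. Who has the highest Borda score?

Borda scores:
  F: 11·2 + 12·1 + 8·2 + 10·0 = 50
  G: 11·0 + 12·0 + 8·1 + 10·1 = 18
  H: 11·1 + 12·2 + 8·0 + 10·2 = 55
H has the highest total.

H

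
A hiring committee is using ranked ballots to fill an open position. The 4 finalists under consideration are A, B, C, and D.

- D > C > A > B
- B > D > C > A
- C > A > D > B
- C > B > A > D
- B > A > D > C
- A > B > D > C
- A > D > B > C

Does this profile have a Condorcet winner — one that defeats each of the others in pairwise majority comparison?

Head-to-head results (7 voters total):
A vs B: A wins 4–3.
A vs C: C wins 4–3.
A vs D: A wins 5–2.
B vs C: B wins 4–3.
B vs D: B wins 4–3.
C vs D: D wins 5–2.
No candidate beats all others: A beats B beats C beats A, a majority cycle.

No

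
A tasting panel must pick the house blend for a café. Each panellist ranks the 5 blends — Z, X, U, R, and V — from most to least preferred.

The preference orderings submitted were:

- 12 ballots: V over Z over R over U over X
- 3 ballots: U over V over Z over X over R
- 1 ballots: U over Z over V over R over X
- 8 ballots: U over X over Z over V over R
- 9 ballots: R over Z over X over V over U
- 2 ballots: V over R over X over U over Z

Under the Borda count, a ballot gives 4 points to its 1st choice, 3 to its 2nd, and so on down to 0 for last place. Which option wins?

Borda scores:
  Z: 12·3 + 3·2 + 3 + 8·2 + 9·3 + 2·0 = 88
  X: 12·0 + 3·1 + 0 + 8·3 + 9·2 + 2·2 = 49
  U: 12·1 + 3·4 + 4 + 8·4 + 9·0 + 2·1 = 62
  R: 12·2 + 3·0 + 1 + 8·0 + 9·4 + 2·3 = 67
  V: 12·4 + 3·3 + 2 + 8·1 + 9·1 + 2·4 = 84
Z has the highest total.

Z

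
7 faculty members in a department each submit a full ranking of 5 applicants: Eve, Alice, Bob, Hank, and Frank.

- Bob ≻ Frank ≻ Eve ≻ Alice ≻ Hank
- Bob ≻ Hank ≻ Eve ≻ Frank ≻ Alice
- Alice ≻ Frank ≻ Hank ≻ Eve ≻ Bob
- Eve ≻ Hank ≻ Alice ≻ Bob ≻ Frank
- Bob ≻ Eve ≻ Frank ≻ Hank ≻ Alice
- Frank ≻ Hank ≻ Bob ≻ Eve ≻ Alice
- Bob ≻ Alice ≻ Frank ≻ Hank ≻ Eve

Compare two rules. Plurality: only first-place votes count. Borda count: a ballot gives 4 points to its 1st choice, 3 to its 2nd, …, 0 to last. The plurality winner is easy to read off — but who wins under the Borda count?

Bob

Plurality first-place counts: Eve 1, Alice 1, Bob 4, Hank 0, Frank 1 → Bob.
Borda totals: Eve 13, Alice 10, Bob 19, Hank 13, Frank 15 → Bob.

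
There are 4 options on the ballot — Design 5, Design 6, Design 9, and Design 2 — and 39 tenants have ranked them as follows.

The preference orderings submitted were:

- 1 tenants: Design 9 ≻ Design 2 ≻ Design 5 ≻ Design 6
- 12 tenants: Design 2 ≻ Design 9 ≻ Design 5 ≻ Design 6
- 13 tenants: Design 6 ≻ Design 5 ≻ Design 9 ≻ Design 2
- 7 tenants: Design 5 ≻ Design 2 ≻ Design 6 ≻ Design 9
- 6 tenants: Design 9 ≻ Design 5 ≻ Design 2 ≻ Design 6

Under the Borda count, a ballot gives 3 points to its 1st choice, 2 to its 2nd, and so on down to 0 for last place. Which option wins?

Design 5

Borda scores:
  Design 5: 1 + 12·1 + 13·2 + 7·3 + 6·2 = 72
  Design 6: 0 + 12·0 + 13·3 + 7·1 + 6·0 = 46
  Design 9: 3 + 12·2 + 13·1 + 7·0 + 6·3 = 58
  Design 2: 2 + 12·3 + 13·0 + 7·2 + 6·1 = 58
Design 5 has the highest total.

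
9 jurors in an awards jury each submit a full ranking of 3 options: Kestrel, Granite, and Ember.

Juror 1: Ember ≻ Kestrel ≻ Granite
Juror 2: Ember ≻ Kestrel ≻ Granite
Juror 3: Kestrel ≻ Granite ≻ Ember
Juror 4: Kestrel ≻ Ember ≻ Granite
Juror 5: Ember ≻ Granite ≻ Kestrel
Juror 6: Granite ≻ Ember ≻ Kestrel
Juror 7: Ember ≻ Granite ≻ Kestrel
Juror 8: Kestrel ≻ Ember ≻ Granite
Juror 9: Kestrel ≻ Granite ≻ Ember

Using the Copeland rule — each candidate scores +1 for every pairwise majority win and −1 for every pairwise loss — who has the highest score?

Pairwise results:
  Kestrel vs Granite: Kestrel wins 6–3.
  Kestrel vs Ember: Ember wins 5–4.
  Granite vs Ember: Ember wins 6–3.
Copeland scores (wins − losses):
  Kestrel: 1 − 1 = 0
  Granite: 0 − 2 = -2
  Ember: 2 − 0 = 2
Ember has the best Copeland score.

Ember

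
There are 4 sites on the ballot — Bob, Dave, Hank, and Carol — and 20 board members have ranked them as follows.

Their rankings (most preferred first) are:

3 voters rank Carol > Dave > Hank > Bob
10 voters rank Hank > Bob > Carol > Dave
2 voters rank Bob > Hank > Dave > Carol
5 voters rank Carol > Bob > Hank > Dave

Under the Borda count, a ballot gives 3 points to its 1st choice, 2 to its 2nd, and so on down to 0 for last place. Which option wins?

Borda scores:
  Bob: 3·0 + 10·2 + 2·3 + 5·2 = 36
  Dave: 3·2 + 10·0 + 2·1 + 5·0 = 8
  Hank: 3·1 + 10·3 + 2·2 + 5·1 = 42
  Carol: 3·3 + 10·1 + 2·0 + 5·3 = 34
Hank has the highest total.

Hank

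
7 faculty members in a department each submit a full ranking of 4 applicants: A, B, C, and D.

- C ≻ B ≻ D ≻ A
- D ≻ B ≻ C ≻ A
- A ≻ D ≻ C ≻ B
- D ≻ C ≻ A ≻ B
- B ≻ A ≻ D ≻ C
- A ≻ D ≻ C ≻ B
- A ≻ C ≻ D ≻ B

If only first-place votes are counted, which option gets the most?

First-place vote totals:
  A: 3
  B: 1
  C: 1
  D: 2
A has the most first-place votes.

A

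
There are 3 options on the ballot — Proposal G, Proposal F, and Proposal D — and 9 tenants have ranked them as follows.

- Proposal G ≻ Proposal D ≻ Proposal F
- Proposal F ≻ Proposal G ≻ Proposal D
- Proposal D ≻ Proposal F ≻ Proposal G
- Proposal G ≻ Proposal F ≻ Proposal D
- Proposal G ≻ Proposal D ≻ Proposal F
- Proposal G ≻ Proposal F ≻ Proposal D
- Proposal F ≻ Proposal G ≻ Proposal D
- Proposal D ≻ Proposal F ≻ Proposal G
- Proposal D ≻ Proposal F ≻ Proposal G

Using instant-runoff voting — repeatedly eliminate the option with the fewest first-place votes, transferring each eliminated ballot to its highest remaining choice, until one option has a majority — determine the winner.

Proposal G

Round 1: Proposal G 4, Proposal D 3, Proposal F 2. Proposal F has the fewest and is eliminated.
Round 2: Proposal G 6, Proposal D 3. Proposal G has a majority.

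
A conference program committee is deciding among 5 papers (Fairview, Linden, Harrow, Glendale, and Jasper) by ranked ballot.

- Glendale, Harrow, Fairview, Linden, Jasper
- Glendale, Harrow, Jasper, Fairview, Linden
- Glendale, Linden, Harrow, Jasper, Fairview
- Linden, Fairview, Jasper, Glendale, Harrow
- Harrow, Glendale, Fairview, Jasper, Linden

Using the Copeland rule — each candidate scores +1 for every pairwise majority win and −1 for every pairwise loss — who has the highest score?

Glendale

Pairwise results:
  Fairview vs Linden: Fairview wins 3–2.
  Fairview vs Harrow: Harrow wins 4–1.
  Fairview vs Glendale: Glendale wins 4–1.
  Fairview vs Jasper: Fairview wins 3–2.
  Linden vs Harrow: Harrow wins 3–2.
  Linden vs Glendale: Glendale wins 4–1.
  Linden vs Jasper: Linden wins 3–2.
  Harrow vs Glendale: Glendale wins 4–1.
  Harrow vs Jasper: Harrow wins 4–1.
  Glendale vs Jasper: Glendale wins 4–1.
Copeland scores (wins − losses):
  Fairview: 2 − 2 = 0
  Linden: 1 − 3 = -2
  Harrow: 3 − 1 = 2
  Glendale: 4 − 0 = 4
  Jasper: 0 − 4 = -4
Glendale has the best Copeland score.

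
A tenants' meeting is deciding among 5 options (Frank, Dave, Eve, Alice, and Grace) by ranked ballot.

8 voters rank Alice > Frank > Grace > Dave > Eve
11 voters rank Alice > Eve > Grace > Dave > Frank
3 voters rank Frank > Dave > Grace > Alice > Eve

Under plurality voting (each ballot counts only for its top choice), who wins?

First-place vote totals:
  Frank: 3
  Dave: 0
  Eve: 0
  Alice: 19
  Grace: 0
Alice has the most first-place votes.

Alice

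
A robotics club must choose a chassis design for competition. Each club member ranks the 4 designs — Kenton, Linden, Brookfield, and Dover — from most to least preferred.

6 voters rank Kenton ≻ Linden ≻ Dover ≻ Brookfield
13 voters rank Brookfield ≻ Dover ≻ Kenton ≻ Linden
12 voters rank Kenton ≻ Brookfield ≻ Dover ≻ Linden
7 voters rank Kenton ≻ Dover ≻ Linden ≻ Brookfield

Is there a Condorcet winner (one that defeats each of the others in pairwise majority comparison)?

Head-to-head results (38 voters total):
Kenton vs Linden: Kenton wins 38–0.
Kenton vs Brookfield: Kenton wins 25–13.
Kenton vs Dover: Kenton wins 25–13.
Linden vs Brookfield: Brookfield wins 25–13.
Linden vs Dover: Dover wins 32–6.
Brookfield vs Dover: Brookfield wins 25–13.
Kenton beats each rival — Linden (38–0), Brookfield (25–13), Dover (25–13) — so Kenton is the Condorcet winner.

Yes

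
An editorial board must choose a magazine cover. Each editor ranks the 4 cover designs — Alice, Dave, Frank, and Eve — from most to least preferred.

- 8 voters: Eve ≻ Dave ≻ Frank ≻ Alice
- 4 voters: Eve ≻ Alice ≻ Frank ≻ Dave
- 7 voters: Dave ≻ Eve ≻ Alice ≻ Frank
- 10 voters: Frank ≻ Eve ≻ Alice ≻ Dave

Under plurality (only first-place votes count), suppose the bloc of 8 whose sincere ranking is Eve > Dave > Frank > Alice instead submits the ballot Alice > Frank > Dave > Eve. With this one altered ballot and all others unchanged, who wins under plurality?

First-place totals with the altered ballot: Alice 8, Dave 7, Frank 10, Eve 4.
The switch changes the winner from Eve to Frank.

Frank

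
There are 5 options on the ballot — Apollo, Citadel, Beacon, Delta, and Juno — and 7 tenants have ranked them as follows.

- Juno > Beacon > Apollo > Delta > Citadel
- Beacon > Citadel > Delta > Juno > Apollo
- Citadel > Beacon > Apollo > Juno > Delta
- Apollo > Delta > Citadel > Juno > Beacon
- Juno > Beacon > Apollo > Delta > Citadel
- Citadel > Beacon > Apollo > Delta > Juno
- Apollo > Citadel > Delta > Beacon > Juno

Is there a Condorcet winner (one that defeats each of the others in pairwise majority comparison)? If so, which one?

Head-to-head results (7 voters total):
Apollo vs Citadel: Apollo wins 4–3.
Apollo vs Beacon: Beacon wins 5–2.
Apollo vs Delta: Apollo wins 6–1.
Apollo vs Juno: Apollo wins 4–3.
Citadel vs Beacon: Citadel wins 4–3.
Citadel vs Delta: Citadel wins 4–3.
Citadel vs Juno: Citadel wins 5–2.
Beacon vs Delta: Beacon wins 5–2.
Beacon vs Juno: Beacon wins 4–3.
Delta vs Juno: Delta wins 4–3.
No candidate beats all others: Apollo beats Citadel beats Beacon beats Apollo, a majority cycle.

None — there is no Condorcet winner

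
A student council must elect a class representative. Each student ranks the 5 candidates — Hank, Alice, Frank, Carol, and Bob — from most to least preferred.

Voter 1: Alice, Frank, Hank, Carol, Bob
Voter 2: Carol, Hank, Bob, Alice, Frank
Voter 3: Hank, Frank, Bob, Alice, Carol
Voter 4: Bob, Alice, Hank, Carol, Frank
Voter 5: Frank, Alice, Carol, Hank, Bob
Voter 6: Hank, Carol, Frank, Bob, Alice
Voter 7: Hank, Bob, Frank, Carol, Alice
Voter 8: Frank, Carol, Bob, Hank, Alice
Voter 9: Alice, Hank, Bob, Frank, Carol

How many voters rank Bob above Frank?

Ballots ranking Bob above Frank: 4.
Ballots ranking Frank above Bob: 5.
So 4 of 9 voters prefer Bob to Frank.

4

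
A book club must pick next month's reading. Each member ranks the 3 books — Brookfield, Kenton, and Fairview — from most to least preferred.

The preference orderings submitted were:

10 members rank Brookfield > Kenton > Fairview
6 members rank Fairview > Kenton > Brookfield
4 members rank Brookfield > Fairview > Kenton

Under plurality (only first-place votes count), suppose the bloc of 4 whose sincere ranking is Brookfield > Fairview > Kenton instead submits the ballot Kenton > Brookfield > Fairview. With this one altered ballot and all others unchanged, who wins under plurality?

First-place totals with the altered ballot: Brookfield 10, Kenton 4, Fairview 6.
The winner is unchanged: still Brookfield.

Brookfield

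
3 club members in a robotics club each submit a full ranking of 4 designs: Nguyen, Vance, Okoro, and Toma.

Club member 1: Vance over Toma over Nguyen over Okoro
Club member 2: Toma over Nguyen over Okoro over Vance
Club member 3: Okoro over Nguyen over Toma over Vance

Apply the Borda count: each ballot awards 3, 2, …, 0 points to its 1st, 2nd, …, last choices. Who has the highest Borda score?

Toma

Borda scores:
  Nguyen: 1 + 2 + 2 = 5
  Vance: 3 + 0 + 0 = 3
  Okoro: 0 + 1 + 3 = 4
  Toma: 2 + 3 + 1 = 6
Toma has the highest total.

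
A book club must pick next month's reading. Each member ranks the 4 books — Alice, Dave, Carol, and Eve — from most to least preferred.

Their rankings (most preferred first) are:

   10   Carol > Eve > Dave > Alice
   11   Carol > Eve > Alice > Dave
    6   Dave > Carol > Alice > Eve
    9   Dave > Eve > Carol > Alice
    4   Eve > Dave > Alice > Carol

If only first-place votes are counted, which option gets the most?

Carol

First-place vote totals:
  Alice: 0
  Dave: 15
  Carol: 21
  Eve: 4
Carol has the most first-place votes.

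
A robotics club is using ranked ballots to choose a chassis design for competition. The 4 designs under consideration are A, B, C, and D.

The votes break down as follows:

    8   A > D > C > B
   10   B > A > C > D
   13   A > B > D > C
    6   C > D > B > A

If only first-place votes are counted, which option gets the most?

First-place vote totals:
  A: 21
  B: 10
  C: 6
  D: 0
A has the most first-place votes.

A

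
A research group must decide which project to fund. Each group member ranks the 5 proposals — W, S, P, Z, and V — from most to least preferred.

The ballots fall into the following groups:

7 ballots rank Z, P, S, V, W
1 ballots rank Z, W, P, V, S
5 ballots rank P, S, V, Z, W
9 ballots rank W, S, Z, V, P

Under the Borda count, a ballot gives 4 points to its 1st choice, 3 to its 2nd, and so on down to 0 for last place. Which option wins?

S

Borda scores:
  W: 7·0 + 3 + 5·0 + 9·4 = 39
  S: 7·2 + 0 + 5·3 + 9·3 = 56
  P: 7·3 + 2 + 5·4 + 9·0 = 43
  Z: 7·4 + 4 + 5·1 + 9·2 = 55
  V: 7·1 + 1 + 5·2 + 9·1 = 27
S has the highest total.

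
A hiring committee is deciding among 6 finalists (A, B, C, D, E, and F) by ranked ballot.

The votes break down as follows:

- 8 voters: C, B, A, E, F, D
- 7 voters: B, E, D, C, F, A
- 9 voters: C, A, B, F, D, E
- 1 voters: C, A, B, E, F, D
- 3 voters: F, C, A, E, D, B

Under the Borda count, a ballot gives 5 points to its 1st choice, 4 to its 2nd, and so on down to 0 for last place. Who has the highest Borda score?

C

Borda scores:
  A: 8·3 + 7·0 + 9·4 + 4 + 3·3 = 73
  B: 8·4 + 7·5 + 9·3 + 3 + 3·0 = 97
  C: 8·5 + 7·2 + 9·5 + 5 + 3·4 = 116
  D: 8·0 + 7·3 + 9·1 + 0 + 3·1 = 33
  E: 8·2 + 7·4 + 9·0 + 2 + 3·2 = 52
  F: 8·1 + 7·1 + 9·2 + 1 + 3·5 = 49
C has the highest total.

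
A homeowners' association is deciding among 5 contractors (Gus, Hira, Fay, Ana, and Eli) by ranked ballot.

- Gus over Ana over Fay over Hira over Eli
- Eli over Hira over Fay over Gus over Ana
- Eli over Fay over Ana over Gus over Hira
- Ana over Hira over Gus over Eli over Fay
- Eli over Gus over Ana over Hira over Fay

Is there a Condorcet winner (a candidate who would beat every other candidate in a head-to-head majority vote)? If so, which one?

Eli

Head-to-head results (5 voters total):
Gus vs Hira: Gus wins 3–2.
Gus vs Fay: Gus wins 3–2.
Gus vs Ana: Gus wins 3–2.
Gus vs Eli: Eli wins 3–2.
Hira vs Fay: Hira wins 3–2.
Hira vs Ana: Ana wins 4–1.
Hira vs Eli: Eli wins 3–2.
Fay vs Ana: Ana wins 3–2.
Fay vs Eli: Eli wins 4–1.
Ana vs Eli: Eli wins 3–2.
Eli beats each rival — Gus (3–2), Hira (3–2), Fay (4–1), Ana (3–2) — so Eli is the Condorcet winner.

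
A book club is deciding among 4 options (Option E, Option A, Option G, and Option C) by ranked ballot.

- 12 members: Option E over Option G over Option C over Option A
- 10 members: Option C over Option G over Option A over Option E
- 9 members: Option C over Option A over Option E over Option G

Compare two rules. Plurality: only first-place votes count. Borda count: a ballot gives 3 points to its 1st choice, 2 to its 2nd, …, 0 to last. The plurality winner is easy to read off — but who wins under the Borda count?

Option C

Plurality first-place counts: Option E 12, Option A 0, Option G 0, Option C 19 → Option C.
Borda totals: Option E 45, Option A 28, Option G 44, Option C 69 → Option C.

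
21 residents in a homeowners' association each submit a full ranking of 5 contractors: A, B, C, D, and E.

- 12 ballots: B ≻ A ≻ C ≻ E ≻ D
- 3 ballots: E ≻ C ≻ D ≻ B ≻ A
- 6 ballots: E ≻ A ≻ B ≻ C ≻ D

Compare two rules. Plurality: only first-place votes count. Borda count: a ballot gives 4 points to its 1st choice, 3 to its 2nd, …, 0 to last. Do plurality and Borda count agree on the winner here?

Yes

Plurality first-place counts: A 0, B 12, C 0, D 0, E 9 → B.
Borda totals: A 54, B 63, C 39, D 6, E 48 → B.
The two rules agree on B.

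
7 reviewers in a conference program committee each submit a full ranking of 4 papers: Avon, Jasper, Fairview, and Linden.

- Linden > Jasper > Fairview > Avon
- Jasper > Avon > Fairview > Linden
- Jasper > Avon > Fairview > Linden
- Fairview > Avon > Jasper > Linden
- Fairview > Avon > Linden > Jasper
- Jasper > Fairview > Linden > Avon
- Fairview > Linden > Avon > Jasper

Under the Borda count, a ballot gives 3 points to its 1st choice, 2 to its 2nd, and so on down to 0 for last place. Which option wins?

Fairview

Borda scores:
  Avon: 0 + 2 + 2 + 2 + 2 + 0 + 1 = 9
  Jasper: 2 + 3 + 3 + 1 + 0 + 3 + 0 = 12
  Fairview: 1 + 1 + 1 + 3 + 3 + 2 + 3 = 14
  Linden: 3 + 0 + 0 + 0 + 1 + 1 + 2 = 7
Fairview has the highest total.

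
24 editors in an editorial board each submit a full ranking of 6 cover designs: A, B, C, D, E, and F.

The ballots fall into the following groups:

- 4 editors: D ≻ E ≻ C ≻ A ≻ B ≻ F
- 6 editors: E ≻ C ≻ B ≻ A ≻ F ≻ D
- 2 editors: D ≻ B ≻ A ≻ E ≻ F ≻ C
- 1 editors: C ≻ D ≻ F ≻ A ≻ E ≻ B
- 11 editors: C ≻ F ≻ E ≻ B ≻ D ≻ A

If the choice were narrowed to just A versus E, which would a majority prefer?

Ballots ranking A above E: 2+1 = 3.
Ballots ranking E above A: 4+6+11 = 21.
E wins the head-to-head, 21–3.

E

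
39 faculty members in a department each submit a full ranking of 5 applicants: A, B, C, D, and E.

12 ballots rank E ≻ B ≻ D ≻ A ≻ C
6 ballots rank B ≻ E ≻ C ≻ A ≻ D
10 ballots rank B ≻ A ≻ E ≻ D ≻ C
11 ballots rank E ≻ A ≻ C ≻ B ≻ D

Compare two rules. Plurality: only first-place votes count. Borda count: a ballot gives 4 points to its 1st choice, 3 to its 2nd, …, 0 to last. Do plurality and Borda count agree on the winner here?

Yes

Plurality first-place counts: A 0, B 16, C 0, D 0, E 23 → E.
Borda totals: A 81, B 111, C 34, D 34, E 130 → E.
The two rules agree on E.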